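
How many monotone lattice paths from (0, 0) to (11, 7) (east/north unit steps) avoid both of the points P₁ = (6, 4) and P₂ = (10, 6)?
Number of paths = 10348

Inclusion–exclusion. Total paths: C(18, 11) = 31824. Through P₁: C(10, 6)·C(8, 5) = 11760. Through P₂: C(16, 10)·C(2, 1) = 16016. Since P₁ is strictly southwest of P₂, a monotone path through both must visit P₁ then P₂; paths through both = C(10, 6)·C(6, 4)·C(2, 1) = 6300. Avoid both = 31824 − 11760 − 16016 + 6300 = 10348.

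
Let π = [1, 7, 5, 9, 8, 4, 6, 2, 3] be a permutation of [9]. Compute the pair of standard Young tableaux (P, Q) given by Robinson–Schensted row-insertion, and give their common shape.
P = [1, 2, 3] / [4, 6] / [5, 8] / [7, 9];  Q = [1, 2, 4] / [3, 5] / [6, 7] / [8, 9];  common shape = (3, 2, 2, 2)

Row-insert the values π_1, π_2, … into P one at a time, bumping the leftmost entry strictly greater than the inserted value down to the next row. The recording tableau Q records, in position (i, j), the step at which that cell was added to P.
  Insert 1 (step 1): P = [1];  Q = [1]
  Insert 7 (step 2): P = [1, 7];  Q = [1, 2]
  Insert 5 (step 3): P = [1, 5] / [7];  Q = [1, 2] / [3]
  Insert 9 (step 4): P = [1, 5, 9] / [7];  Q = [1, 2, 4] / [3]
  Insert 8 (step 5): P = [1, 5, 8] / [7, 9];  Q = [1, 2, 4] / [3, 5]
  Insert 4 (step 6): P = [1, 4, 8] / [5, 9] / [7];  Q = [1, 2, 4] / [3, 5] / [6]
  Insert 6 (step 7): P = [1, 4, 6] / [5, 8] / [7, 9];  Q = [1, 2, 4] / [3, 5] / [6, 7]
  Insert 2 (step 8): P = [1, 2, 6] / [4, 8] / [5, 9] / [7];  Q = [1, 2, 4] / [3, 5] / [6, 7] / [8]
  Insert 3 (step 9): P = [1, 2, 3] / [4, 6] / [5, 8] / [7, 9];  Q = [1, 2, 4] / [3, 5] / [6, 7] / [8, 9]
Final shape: (3, 2, 2, 2).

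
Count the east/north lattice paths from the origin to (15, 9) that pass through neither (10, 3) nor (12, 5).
Number of paths = 1018852

Inclusion–exclusion. Total paths: C(24, 15) = 1307504. Through P₁: C(13, 10)·C(11, 5) = 132132. Through P₂: C(17, 12)·C(7, 3) = 216580. Since P₁ is strictly southwest of P₂, a monotone path through both must visit P₁ then P₂; paths through both = C(13, 10)·C(4, 2)·C(7, 3) = 60060. Avoid both = 1307504 − 132132 − 216580 + 60060 = 1018852.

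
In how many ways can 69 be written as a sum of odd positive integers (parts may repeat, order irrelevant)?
p_odd(69) = 27130

Enumerate partitions using only odd parts via the recurrence o(n, m) = o(n, m−2) + o(n−m, m) over odd m, starting from the largest odd part ≤ n. This gives p_odd(69) = 27130. (Euler's theorem: equals the count of distinct-part partitions.)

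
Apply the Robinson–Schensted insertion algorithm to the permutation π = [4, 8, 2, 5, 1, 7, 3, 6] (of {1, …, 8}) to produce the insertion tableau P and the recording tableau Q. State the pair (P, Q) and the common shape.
P = [1, 3, 6] / [2, 5, 7] / [4, 8];  Q = [1, 2, 6] / [3, 4, 8] / [5, 7];  common shape = (3, 3, 2)

Row-insert the values π_1, π_2, … into P one at a time, bumping the leftmost entry strictly greater than the inserted value down to the next row. The recording tableau Q records, in position (i, j), the step at which that cell was added to P.
  Insert 4 (step 1): P = [4];  Q = [1]
  Insert 8 (step 2): P = [4, 8];  Q = [1, 2]
  Insert 2 (step 3): P = [2, 8] / [4];  Q = [1, 2] / [3]
  Insert 5 (step 4): P = [2, 5] / [4, 8];  Q = [1, 2] / [3, 4]
  Insert 1 (step 5): P = [1, 5] / [2, 8] / [4];  Q = [1, 2] / [3, 4] / [5]
  Insert 7 (step 6): P = [1, 5, 7] / [2, 8] / [4];  Q = [1, 2, 6] / [3, 4] / [5]
  Insert 3 (step 7): P = [1, 3, 7] / [2, 5] / [4, 8];  Q = [1, 2, 6] / [3, 4] / [5, 7]
  Insert 6 (step 8): P = [1, 3, 6] / [2, 5, 7] / [4, 8];  Q = [1, 2, 6] / [3, 4, 8] / [5, 7]
Final shape: (3, 3, 2).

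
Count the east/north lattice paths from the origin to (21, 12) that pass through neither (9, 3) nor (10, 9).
Number of paths = 257087688

Inclusion–exclusion. Total paths: C(33, 21) = 354817320. Through P₁: C(12, 9)·C(21, 12) = 64664600. Through P₂: C(19, 10)·C(14, 11) = 33625592. Since P₁ is strictly southwest of P₂, a monotone path through both must visit P₁ then P₂; paths through both = C(12, 9)·C(7, 1)·C(14, 11) = 560560. Avoid both = 354817320 − 64664600 − 33625592 + 560560 = 257087688.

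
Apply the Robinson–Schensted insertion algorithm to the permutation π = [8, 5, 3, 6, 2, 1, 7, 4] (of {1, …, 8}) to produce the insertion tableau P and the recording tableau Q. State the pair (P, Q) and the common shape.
P = [1, 4, 7] / [2, 6] / [3] / [5] / [8];  Q = [1, 4, 7] / [2, 8] / [3] / [5] / [6];  common shape = (3, 2, 1, 1, 1)

Row-insert the values π_1, π_2, … into P one at a time, bumping the leftmost entry strictly greater than the inserted value down to the next row. The recording tableau Q records, in position (i, j), the step at which that cell was added to P.
  Insert 8 (step 1): P = [8];  Q = [1]
  Insert 5 (step 2): P = [5] / [8];  Q = [1] / [2]
  Insert 3 (step 3): P = [3] / [5] / [8];  Q = [1] / [2] / [3]
  Insert 6 (step 4): P = [3, 6] / [5] / [8];  Q = [1, 4] / [2] / [3]
  Insert 2 (step 5): P = [2, 6] / [3] / [5] / [8];  Q = [1, 4] / [2] / [3] / [5]
  Insert 1 (step 6): P = [1, 6] / [2] / [3] / [5] / [8];  Q = [1, 4] / [2] / [3] / [5] / [6]
  Insert 7 (step 7): P = [1, 6, 7] / [2] / [3] / [5] / [8];  Q = [1, 4, 7] / [2] / [3] / [5] / [6]
  Insert 4 (step 8): P = [1, 4, 7] / [2, 6] / [3] / [5] / [8];  Q = [1, 4, 7] / [2, 8] / [3] / [5] / [6]
Final shape: (3, 2, 1, 1, 1).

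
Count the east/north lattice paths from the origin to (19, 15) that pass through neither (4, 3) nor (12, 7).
Number of paths = 1034772015

Inclusion–exclusion. Total paths: C(34, 19) = 1855967520. Through P₁: C(7, 4)·C(27, 15) = 608435100. Through P₂: C(19, 12)·C(15, 7) = 324246780. Since P₁ is strictly southwest of P₂, a monotone path through both must visit P₁ then P₂; paths through both = C(7, 4)·C(12, 8)·C(15, 7) = 111486375. Avoid both = 1855967520 − 608435100 − 324246780 + 111486375 = 1034772015.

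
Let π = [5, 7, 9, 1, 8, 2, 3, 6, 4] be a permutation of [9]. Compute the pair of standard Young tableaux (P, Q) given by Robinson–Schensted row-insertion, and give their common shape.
P = [1, 2, 3, 4] / [5, 6, 8] / [7] / [9];  Q = [1, 2, 3, 8] / [4, 5, 7] / [6] / [9];  common shape = (4, 3, 1, 1)

Row-insert the values π_1, π_2, … into P one at a time, bumping the leftmost entry strictly greater than the inserted value down to the next row. The recording tableau Q records, in position (i, j), the step at which that cell was added to P.
  Insert 5 (step 1): P = [5];  Q = [1]
  Insert 7 (step 2): P = [5, 7];  Q = [1, 2]
  Insert 9 (step 3): P = [5, 7, 9];  Q = [1, 2, 3]
  Insert 1 (step 4): P = [1, 7, 9] / [5];  Q = [1, 2, 3] / [4]
  Insert 8 (step 5): P = [1, 7, 8] / [5, 9];  Q = [1, 2, 3] / [4, 5]
  Insert 2 (step 6): P = [1, 2, 8] / [5, 7] / [9];  Q = [1, 2, 3] / [4, 5] / [6]
  Insert 3 (step 7): P = [1, 2, 3] / [5, 7, 8] / [9];  Q = [1, 2, 3] / [4, 5, 7] / [6]
  Insert 6 (step 8): P = [1, 2, 3, 6] / [5, 7, 8] / [9];  Q = [1, 2, 3, 8] / [4, 5, 7] / [6]
  Insert 4 (step 9): P = [1, 2, 3, 4] / [5, 6, 8] / [7] / [9];  Q = [1, 2, 3, 8] / [4, 5, 7] / [6] / [9]
Final shape: (4, 3, 1, 1).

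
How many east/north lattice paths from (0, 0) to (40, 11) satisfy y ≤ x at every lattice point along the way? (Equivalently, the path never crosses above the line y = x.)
Number of paths = 34848305100

By the reflection principle (André's argument), the number of monotone paths to (40, 11) with n ≤ m that never go above y = x is C(51, 40) − C(51, 41) = 47626016970 − 12777711870 = 34848305100.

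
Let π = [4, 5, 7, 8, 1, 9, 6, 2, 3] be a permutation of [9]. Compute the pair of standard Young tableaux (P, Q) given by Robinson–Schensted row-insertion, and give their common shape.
P = [1, 2, 3, 8, 9] / [4, 5, 6] / [7];  Q = [1, 2, 3, 4, 6] / [5, 7, 9] / [8];  common shape = (5, 3, 1)

Row-insert the values π_1, π_2, … into P one at a time, bumping the leftmost entry strictly greater than the inserted value down to the next row. The recording tableau Q records, in position (i, j), the step at which that cell was added to P.
  Insert 4 (step 1): P = [4];  Q = [1]
  Insert 5 (step 2): P = [4, 5];  Q = [1, 2]
  Insert 7 (step 3): P = [4, 5, 7];  Q = [1, 2, 3]
  Insert 8 (step 4): P = [4, 5, 7, 8];  Q = [1, 2, 3, 4]
  Insert 1 (step 5): P = [1, 5, 7, 8] / [4];  Q = [1, 2, 3, 4] / [5]
  Insert 9 (step 6): P = [1, 5, 7, 8, 9] / [4];  Q = [1, 2, 3, 4, 6] / [5]
  Insert 6 (step 7): P = [1, 5, 6, 8, 9] / [4, 7];  Q = [1, 2, 3, 4, 6] / [5, 7]
  Insert 2 (step 8): P = [1, 2, 6, 8, 9] / [4, 5] / [7];  Q = [1, 2, 3, 4, 6] / [5, 7] / [8]
  Insert 3 (step 9): P = [1, 2, 3, 8, 9] / [4, 5, 6] / [7];  Q = [1, 2, 3, 4, 6] / [5, 7, 9] / [8]
Final shape: (5, 3, 1).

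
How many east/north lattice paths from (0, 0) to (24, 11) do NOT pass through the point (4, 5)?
Number of paths = 388216920

Total paths from (0, 0) to (24, 11): C(35, 24) = 417225900. Paths through (4, 5): (paths (0, 0) → (4, 5)) × (paths (4, 5) → (24, 11)) = C(9, 4) · C(26, 20) = 126 · 230230 = 29008980. Avoidance count = 417225900 − 29008980 = 388216920.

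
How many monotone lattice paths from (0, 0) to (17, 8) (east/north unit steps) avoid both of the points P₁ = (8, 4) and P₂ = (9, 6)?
Number of paths = 569250

Inclusion–exclusion. Total paths: C(25, 17) = 1081575. Through P₁: C(12, 8)·C(13, 9) = 353925. Through P₂: C(15, 9)·C(10, 8) = 225225. Since P₁ is strictly southwest of P₂, a monotone path through both must visit P₁ then P₂; paths through both = C(12, 8)·C(3, 1)·C(10, 8) = 66825. Avoid both = 1081575 − 353925 − 225225 + 66825 = 569250.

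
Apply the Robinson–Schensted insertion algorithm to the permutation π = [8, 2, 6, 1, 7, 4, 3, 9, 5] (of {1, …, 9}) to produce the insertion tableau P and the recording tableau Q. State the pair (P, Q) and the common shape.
P = [1, 3, 5, 9] / [2, 4, 7] / [6] / [8];  Q = [1, 3, 5, 8] / [2, 6, 9] / [4] / [7];  common shape = (4, 3, 1, 1)

Row-insert the values π_1, π_2, … into P one at a time, bumping the leftmost entry strictly greater than the inserted value down to the next row. The recording tableau Q records, in position (i, j), the step at which that cell was added to P.
  Insert 8 (step 1): P = [8];  Q = [1]
  Insert 2 (step 2): P = [2] / [8];  Q = [1] / [2]
  Insert 6 (step 3): P = [2, 6] / [8];  Q = [1, 3] / [2]
  Insert 1 (step 4): P = [1, 6] / [2] / [8];  Q = [1, 3] / [2] / [4]
  Insert 7 (step 5): P = [1, 6, 7] / [2] / [8];  Q = [1, 3, 5] / [2] / [4]
  Insert 4 (step 6): P = [1, 4, 7] / [2, 6] / [8];  Q = [1, 3, 5] / [2, 6] / [4]
  Insert 3 (step 7): P = [1, 3, 7] / [2, 4] / [6] / [8];  Q = [1, 3, 5] / [2, 6] / [4] / [7]
  Insert 9 (step 8): P = [1, 3, 7, 9] / [2, 4] / [6] / [8];  Q = [1, 3, 5, 8] / [2, 6] / [4] / [7]
  Insert 5 (step 9): P = [1, 3, 5, 9] / [2, 4, 7] / [6] / [8];  Q = [1, 3, 5, 8] / [2, 6, 9] / [4] / [7]
Final shape: (4, 3, 1, 1).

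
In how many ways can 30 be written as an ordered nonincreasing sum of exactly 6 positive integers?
p(30, 6 parts) = 532

Partitions of n into exactly k parts are in bijection with partitions of n − k into at most k parts (subtract 1 from each part). So p(30, exactly 6) = p(24, parts ≤ 6). Computing via the recurrence p(m, j) = p(m, j−1) + p(m−j, j) gives 532.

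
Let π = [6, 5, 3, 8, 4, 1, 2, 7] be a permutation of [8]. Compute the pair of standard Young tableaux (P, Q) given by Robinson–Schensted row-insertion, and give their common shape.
P = [1, 2, 7] / [3, 4] / [5, 8] / [6];  Q = [1, 4, 8] / [2, 5] / [3, 7] / [6];  common shape = (3, 2, 2, 1)

Row-insert the values π_1, π_2, … into P one at a time, bumping the leftmost entry strictly greater than the inserted value down to the next row. The recording tableau Q records, in position (i, j), the step at which that cell was added to P.
  Insert 6 (step 1): P = [6];  Q = [1]
  Insert 5 (step 2): P = [5] / [6];  Q = [1] / [2]
  Insert 3 (step 3): P = [3] / [5] / [6];  Q = [1] / [2] / [3]
  Insert 8 (step 4): P = [3, 8] / [5] / [6];  Q = [1, 4] / [2] / [3]
  Insert 4 (step 5): P = [3, 4] / [5, 8] / [6];  Q = [1, 4] / [2, 5] / [3]
  Insert 1 (step 6): P = [1, 4] / [3, 8] / [5] / [6];  Q = [1, 4] / [2, 5] / [3] / [6]
  Insert 2 (step 7): P = [1, 2] / [3, 4] / [5, 8] / [6];  Q = [1, 4] / [2, 5] / [3, 7] / [6]
  Insert 7 (step 8): P = [1, 2, 7] / [3, 4] / [5, 8] / [6];  Q = [1, 4, 8] / [2, 5] / [3, 7] / [6]
Final shape: (3, 2, 2, 1).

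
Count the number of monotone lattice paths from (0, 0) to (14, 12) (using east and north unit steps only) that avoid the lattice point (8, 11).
Number of paths = 9128626

Total paths from (0, 0) to (14, 12): C(26, 14) = 9657700. Paths through (8, 11): (paths (0, 0) → (8, 11)) × (paths (8, 11) → (14, 12)) = C(19, 8) · C(7, 6) = 75582 · 7 = 529074. Avoidance count = 9657700 − 529074 = 9128626.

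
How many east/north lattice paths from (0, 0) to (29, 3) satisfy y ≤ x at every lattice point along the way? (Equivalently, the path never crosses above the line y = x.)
Number of paths = 4464

By the reflection principle (André's argument), the number of monotone paths to (29, 3) with n ≤ m that never go above y = x is C(32, 29) − C(32, 30) = 4960 − 496 = 4464.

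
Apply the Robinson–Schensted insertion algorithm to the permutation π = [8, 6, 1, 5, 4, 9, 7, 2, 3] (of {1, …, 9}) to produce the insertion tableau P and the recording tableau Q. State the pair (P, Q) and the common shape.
P = [1, 2, 3] / [4, 7] / [5, 9] / [6] / [8];  Q = [1, 4, 6] / [2, 7] / [3, 9] / [5] / [8];  common shape = (3, 2, 2, 1, 1)

Row-insert the values π_1, π_2, … into P one at a time, bumping the leftmost entry strictly greater than the inserted value down to the next row. The recording tableau Q records, in position (i, j), the step at which that cell was added to P.
  Insert 8 (step 1): P = [8];  Q = [1]
  Insert 6 (step 2): P = [6] / [8];  Q = [1] / [2]
  Insert 1 (step 3): P = [1] / [6] / [8];  Q = [1] / [2] / [3]
  Insert 5 (step 4): P = [1, 5] / [6] / [8];  Q = [1, 4] / [2] / [3]
  Insert 4 (step 5): P = [1, 4] / [5] / [6] / [8];  Q = [1, 4] / [2] / [3] / [5]
  Insert 9 (step 6): P = [1, 4, 9] / [5] / [6] / [8];  Q = [1, 4, 6] / [2] / [3] / [5]
  Insert 7 (step 7): P = [1, 4, 7] / [5, 9] / [6] / [8];  Q = [1, 4, 6] / [2, 7] / [3] / [5]
  Insert 2 (step 8): P = [1, 2, 7] / [4, 9] / [5] / [6] / [8];  Q = [1, 4, 6] / [2, 7] / [3] / [5] / [8]
  Insert 3 (step 9): P = [1, 2, 3] / [4, 7] / [5, 9] / [6] / [8];  Q = [1, 4, 6] / [2, 7] / [3, 9] / [5] / [8]
Final shape: (3, 2, 2, 1, 1).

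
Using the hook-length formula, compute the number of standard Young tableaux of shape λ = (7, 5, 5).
# SYT of shape (7, 5, 5) = 136136

Hook-length formula: f^λ = n! / Π hook(c), product over all cells c of the Young diagram. For λ = (7, 5, 5), n = 17 boxes. Hook lengths by row (left-to-right, top-to-bottom): [9, 8, 7, 6, 5, 2, 1]; [6, 5, 4, 3, 2]; [5, 4, 3, 2, 1]. Product of hooks = 2612736000. So f^λ = 17! / 2612736000 = 355687428096000 / 2612736000 = 136136.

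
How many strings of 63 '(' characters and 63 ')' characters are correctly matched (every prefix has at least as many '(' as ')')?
C_63 = 94295850558771979787935384946380125

These balanced parentheses are counted by the Catalan number C_n = (1/(n + 1)) · C(2n, n). For n = 63: C_63 = (1/64) · C(126, 63) = 6034934435761406706427864636568328000/64 = 94295850558771979787935384946380125.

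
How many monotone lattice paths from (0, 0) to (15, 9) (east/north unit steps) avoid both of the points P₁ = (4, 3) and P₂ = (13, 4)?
Number of paths = 831714

Inclusion–exclusion. Total paths: C(24, 15) = 1307504. Through P₁: C(7, 4)·C(17, 11) = 433160. Through P₂: C(17, 13)·C(7, 2) = 49980. Since P₁ is strictly southwest of P₂, a monotone path through both must visit P₁ then P₂; paths through both = C(7, 4)·C(10, 9)·C(7, 2) = 7350. Avoid both = 1307504 − 433160 − 49980 + 7350 = 831714.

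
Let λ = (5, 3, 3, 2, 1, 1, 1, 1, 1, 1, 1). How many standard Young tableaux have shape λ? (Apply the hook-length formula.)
# SYT of shape (5, 3, 3, 2, 1, 1, 1, 1, 1, 1, 1) = 16124160

Hook-length formula: f^λ = n! / Π hook(c), product over all cells c of the Young diagram. For λ = (5, 3, 3, 2, 1, 1, 1, 1, 1, 1, 1), n = 20 boxes. Hook lengths by row (left-to-right, top-to-bottom): [15, 7, 5, 2, 1]; [12, 4, 2]; [11, 3, 1]; [9, 1]; [7]; [6]; [5]; [4]; [3]; [2]; [1]. Product of hooks = 150885504000. So f^λ = 20! / 150885504000 = 2432902008176640000 / 150885504000 = 16124160.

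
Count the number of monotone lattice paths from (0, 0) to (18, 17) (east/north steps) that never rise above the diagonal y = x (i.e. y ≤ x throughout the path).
Number of paths = 477638700

By the reflection principle (André's argument), the number of monotone paths to (18, 17) with n ≤ m that never go above y = x is C(35, 18) − C(35, 19) = 4537567650 − 4059928950 = 477638700.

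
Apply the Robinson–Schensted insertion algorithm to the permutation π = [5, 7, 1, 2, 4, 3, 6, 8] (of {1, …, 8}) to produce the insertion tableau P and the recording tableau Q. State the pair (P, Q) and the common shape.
P = [1, 2, 3, 6, 8] / [4, 7] / [5];  Q = [1, 2, 5, 7, 8] / [3, 4] / [6];  common shape = (5, 2, 1)

Row-insert the values π_1, π_2, … into P one at a time, bumping the leftmost entry strictly greater than the inserted value down to the next row. The recording tableau Q records, in position (i, j), the step at which that cell was added to P.
  Insert 5 (step 1): P = [5];  Q = [1]
  Insert 7 (step 2): P = [5, 7];  Q = [1, 2]
  Insert 1 (step 3): P = [1, 7] / [5];  Q = [1, 2] / [3]
  Insert 2 (step 4): P = [1, 2] / [5, 7];  Q = [1, 2] / [3, 4]
  Insert 4 (step 5): P = [1, 2, 4] / [5, 7];  Q = [1, 2, 5] / [3, 4]
  Insert 3 (step 6): P = [1, 2, 3] / [4, 7] / [5];  Q = [1, 2, 5] / [3, 4] / [6]
  Insert 6 (step 7): P = [1, 2, 3, 6] / [4, 7] / [5];  Q = [1, 2, 5, 7] / [3, 4] / [6]
  Insert 8 (step 8): P = [1, 2, 3, 6, 8] / [4, 7] / [5];  Q = [1, 2, 5, 7, 8] / [3, 4] / [6]
Final shape: (5, 2, 1).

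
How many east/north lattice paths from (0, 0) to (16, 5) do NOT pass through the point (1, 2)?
Number of paths = 17901

Total paths from (0, 0) to (16, 5): C(21, 16) = 20349. Paths through (1, 2): (paths (0, 0) → (1, 2)) × (paths (1, 2) → (16, 5)) = C(3, 1) · C(18, 15) = 3 · 816 = 2448. Avoidance count = 20349 − 2448 = 17901.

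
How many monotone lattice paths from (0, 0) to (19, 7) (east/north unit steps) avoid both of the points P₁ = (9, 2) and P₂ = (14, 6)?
Number of paths = 301655

Inclusion–exclusion. Total paths: C(26, 19) = 657800. Through P₁: C(11, 9)·C(15, 10) = 165165. Through P₂: C(20, 14)·C(6, 5) = 232560. Since P₁ is strictly southwest of P₂, a monotone path through both must visit P₁ then P₂; paths through both = C(11, 9)·C(9, 5)·C(6, 5) = 41580. Avoid both = 657800 − 165165 − 232560 + 41580 = 301655.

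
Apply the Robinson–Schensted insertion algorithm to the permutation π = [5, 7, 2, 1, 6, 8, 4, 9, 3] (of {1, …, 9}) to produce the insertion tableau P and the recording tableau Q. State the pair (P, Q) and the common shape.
P = [1, 3, 8, 9] / [2, 4] / [5, 6] / [7];  Q = [1, 2, 6, 8] / [3, 5] / [4, 7] / [9];  common shape = (4, 2, 2, 1)

Row-insert the values π_1, π_2, … into P one at a time, bumping the leftmost entry strictly greater than the inserted value down to the next row. The recording tableau Q records, in position (i, j), the step at which that cell was added to P.
  Insert 5 (step 1): P = [5];  Q = [1]
  Insert 7 (step 2): P = [5, 7];  Q = [1, 2]
  Insert 2 (step 3): P = [2, 7] / [5];  Q = [1, 2] / [3]
  Insert 1 (step 4): P = [1, 7] / [2] / [5];  Q = [1, 2] / [3] / [4]
  Insert 6 (step 5): P = [1, 6] / [2, 7] / [5];  Q = [1, 2] / [3, 5] / [4]
  Insert 8 (step 6): P = [1, 6, 8] / [2, 7] / [5];  Q = [1, 2, 6] / [3, 5] / [4]
  Insert 4 (step 7): P = [1, 4, 8] / [2, 6] / [5, 7];  Q = [1, 2, 6] / [3, 5] / [4, 7]
  Insert 9 (step 8): P = [1, 4, 8, 9] / [2, 6] / [5, 7];  Q = [1, 2, 6, 8] / [3, 5] / [4, 7]
  Insert 3 (step 9): P = [1, 3, 8, 9] / [2, 4] / [5, 6] / [7];  Q = [1, 2, 6, 8] / [3, 5] / [4, 7] / [9]
Final shape: (4, 2, 2, 1).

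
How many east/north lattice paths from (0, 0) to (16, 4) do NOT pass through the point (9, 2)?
Number of paths = 2865

Total paths from (0, 0) to (16, 4): C(20, 16) = 4845. Paths through (9, 2): (paths (0, 0) → (9, 2)) × (paths (9, 2) → (16, 4)) = C(11, 9) · C(9, 7) = 55 · 36 = 1980. Avoidance count = 4845 − 1980 = 2865.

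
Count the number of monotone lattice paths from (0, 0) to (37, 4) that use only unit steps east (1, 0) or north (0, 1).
Number of paths = 101270

A monotone lattice path from (0, 0) to (37, 4) consists of 37 east steps and 4 north steps in some order, so it is determined by which 37 of the 41 steps are east. The count is C(41, 37) = 101270.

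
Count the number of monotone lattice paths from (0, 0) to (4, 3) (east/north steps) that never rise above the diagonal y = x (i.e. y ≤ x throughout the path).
Number of paths = 14

By the reflection principle (André's argument), the number of monotone paths to (4, 3) with n ≤ m that never go above y = x is C(7, 4) − C(7, 5) = 35 − 21 = 14.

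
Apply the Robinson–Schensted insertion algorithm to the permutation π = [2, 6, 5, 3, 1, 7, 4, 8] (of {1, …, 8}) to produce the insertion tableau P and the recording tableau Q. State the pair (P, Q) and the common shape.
P = [1, 3, 4, 8] / [2, 7] / [5] / [6];  Q = [1, 2, 6, 8] / [3, 7] / [4] / [5];  common shape = (4, 2, 1, 1)

Row-insert the values π_1, π_2, … into P one at a time, bumping the leftmost entry strictly greater than the inserted value down to the next row. The recording tableau Q records, in position (i, j), the step at which that cell was added to P.
  Insert 2 (step 1): P = [2];  Q = [1]
  Insert 6 (step 2): P = [2, 6];  Q = [1, 2]
  Insert 5 (step 3): P = [2, 5] / [6];  Q = [1, 2] / [3]
  Insert 3 (step 4): P = [2, 3] / [5] / [6];  Q = [1, 2] / [3] / [4]
  Insert 1 (step 5): P = [1, 3] / [2] / [5] / [6];  Q = [1, 2] / [3] / [4] / [5]
  Insert 7 (step 6): P = [1, 3, 7] / [2] / [5] / [6];  Q = [1, 2, 6] / [3] / [4] / [5]
  Insert 4 (step 7): P = [1, 3, 4] / [2, 7] / [5] / [6];  Q = [1, 2, 6] / [3, 7] / [4] / [5]
  Insert 8 (step 8): P = [1, 3, 4, 8] / [2, 7] / [5] / [6];  Q = [1, 2, 6, 8] / [3, 7] / [4] / [5]
Final shape: (4, 2, 1, 1).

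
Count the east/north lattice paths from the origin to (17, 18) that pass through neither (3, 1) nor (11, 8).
Number of paths = 3077702814

Inclusion–exclusion. Total paths: C(35, 17) = 4537567650. Through P₁: C(4, 3)·C(31, 14) = 1060730100. Through P₂: C(19, 11)·C(16, 6) = 605260656. Since P₁ is strictly southwest of P₂, a monotone path through both must visit P₁ then P₂; paths through both = C(4, 3)·C(15, 8)·C(16, 6) = 206125920. Avoid both = 4537567650 − 1060730100 − 605260656 + 206125920 = 3077702814.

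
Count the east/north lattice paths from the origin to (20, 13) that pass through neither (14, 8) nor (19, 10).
Number of paths = 372173340

Inclusion–exclusion. Total paths: C(33, 20) = 573166440. Through P₁: C(22, 14)·C(11, 6) = 147733740. Through P₂: C(29, 19)·C(4, 1) = 80120040. Since P₁ is strictly southwest of P₂, a monotone path through both must visit P₁ then P₂; paths through both = C(22, 14)·C(7, 5)·C(4, 1) = 26860680. Avoid both = 573166440 − 147733740 − 80120040 + 26860680 = 372173340.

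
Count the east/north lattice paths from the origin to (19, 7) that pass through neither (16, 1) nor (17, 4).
Number of paths = 597202

Inclusion–exclusion. Total paths: C(26, 19) = 657800. Through P₁: C(17, 16)·C(9, 3) = 1428. Through P₂: C(21, 17)·C(5, 2) = 59850. Since P₁ is strictly southwest of P₂, a monotone path through both must visit P₁ then P₂; paths through both = C(17, 16)·C(4, 1)·C(5, 2) = 680. Avoid both = 657800 − 1428 − 59850 + 680 = 597202.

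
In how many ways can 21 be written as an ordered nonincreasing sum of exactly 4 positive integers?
p(21, 4 parts) = 72

Partitions of n into exactly k parts are in bijection with partitions of n − k into at most k parts (subtract 1 from each part). So p(21, exactly 4) = p(17, parts ≤ 4). Computing via the recurrence p(m, j) = p(m, j−1) + p(m−j, j) gives 72.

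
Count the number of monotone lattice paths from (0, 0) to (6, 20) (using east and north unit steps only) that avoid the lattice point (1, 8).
Number of paths = 174538

Total paths from (0, 0) to (6, 20): C(26, 6) = 230230. Paths through (1, 8): (paths (0, 0) → (1, 8)) × (paths (1, 8) → (6, 20)) = C(9, 1) · C(17, 5) = 9 · 6188 = 55692. Avoidance count = 230230 − 55692 = 174538.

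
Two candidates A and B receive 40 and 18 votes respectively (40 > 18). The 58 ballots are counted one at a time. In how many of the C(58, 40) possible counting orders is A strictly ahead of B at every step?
Strict-lead orderings = 170679037933635

Total orderings of the 58 votes with 40 for A: C(58, 40) = 449972009097765. By the Bertrand ballot formula (Cycle Lemma / reflection principle), the number of orderings in which A is strictly ahead of B throughout is (p − q)/(p + q) · C(p + q, p) = (40 − 18)/(40 + 18) · 449972009097765 = 170679037933635.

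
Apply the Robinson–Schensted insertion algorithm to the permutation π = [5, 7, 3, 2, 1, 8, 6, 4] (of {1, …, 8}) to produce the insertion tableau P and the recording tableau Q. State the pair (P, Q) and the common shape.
P = [1, 4, 8] / [2, 6] / [3, 7] / [5];  Q = [1, 2, 6] / [3, 7] / [4, 8] / [5];  common shape = (3, 2, 2, 1)

Row-insert the values π_1, π_2, … into P one at a time, bumping the leftmost entry strictly greater than the inserted value down to the next row. The recording tableau Q records, in position (i, j), the step at which that cell was added to P.
  Insert 5 (step 1): P = [5];  Q = [1]
  Insert 7 (step 2): P = [5, 7];  Q = [1, 2]
  Insert 3 (step 3): P = [3, 7] / [5];  Q = [1, 2] / [3]
  Insert 2 (step 4): P = [2, 7] / [3] / [5];  Q = [1, 2] / [3] / [4]
  Insert 1 (step 5): P = [1, 7] / [2] / [3] / [5];  Q = [1, 2] / [3] / [4] / [5]
  Insert 8 (step 6): P = [1, 7, 8] / [2] / [3] / [5];  Q = [1, 2, 6] / [3] / [4] / [5]
  Insert 6 (step 7): P = [1, 6, 8] / [2, 7] / [3] / [5];  Q = [1, 2, 6] / [3, 7] / [4] / [5]
  Insert 4 (step 8): P = [1, 4, 8] / [2, 6] / [3, 7] / [5];  Q = [1, 2, 6] / [3, 7] / [4, 8] / [5]
Final shape: (3, 2, 2, 1).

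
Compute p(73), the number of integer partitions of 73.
p(73) = 6185689

Compute p(n) via the recurrence p(n, m) = p(n, m−1) + p(n−m, m), where p(n, m) counts partitions of n with all parts ≤ m and p(n) = p(n, n). The base cases are p(0, m) = 1 and p(n, 0) = 0 for n > 0. Filling the table yields p(73) = 6185689. (Euler's pentagonal recurrence is an alternative.)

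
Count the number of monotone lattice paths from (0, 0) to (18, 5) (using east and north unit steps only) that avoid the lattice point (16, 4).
Number of paths = 19114

Total paths from (0, 0) to (18, 5): C(23, 18) = 33649. Paths through (16, 4): (paths (0, 0) → (16, 4)) × (paths (16, 4) → (18, 5)) = C(20, 16) · C(3, 2) = 4845 · 3 = 14535. Avoidance count = 33649 − 14535 = 19114.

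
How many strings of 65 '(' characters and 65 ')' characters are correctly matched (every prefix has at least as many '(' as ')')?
C_65 = 1440418573150919668872489894243865350

These balanced parentheses are counted by the Catalan number C_n = (1/(n + 1)) · C(2n, n). For n = 65: C_65 = (1/66) · C(130, 65) = 95067625827960698145584333020095113100/66 = 1440418573150919668872489894243865350.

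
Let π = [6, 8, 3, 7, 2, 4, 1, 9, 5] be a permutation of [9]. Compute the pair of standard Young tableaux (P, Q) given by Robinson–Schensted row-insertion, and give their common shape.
P = [1, 4, 5] / [2, 7, 9] / [3, 8] / [6];  Q = [1, 2, 8] / [3, 4, 9] / [5, 6] / [7];  common shape = (3, 3, 2, 1)

Row-insert the values π_1, π_2, … into P one at a time, bumping the leftmost entry strictly greater than the inserted value down to the next row. The recording tableau Q records, in position (i, j), the step at which that cell was added to P.
  Insert 6 (step 1): P = [6];  Q = [1]
  Insert 8 (step 2): P = [6, 8];  Q = [1, 2]
  Insert 3 (step 3): P = [3, 8] / [6];  Q = [1, 2] / [3]
  Insert 7 (step 4): P = [3, 7] / [6, 8];  Q = [1, 2] / [3, 4]
  Insert 2 (step 5): P = [2, 7] / [3, 8] / [6];  Q = [1, 2] / [3, 4] / [5]
  Insert 4 (step 6): P = [2, 4] / [3, 7] / [6, 8];  Q = [1, 2] / [3, 4] / [5, 6]
  Insert 1 (step 7): P = [1, 4] / [2, 7] / [3, 8] / [6];  Q = [1, 2] / [3, 4] / [5, 6] / [7]
  Insert 9 (step 8): P = [1, 4, 9] / [2, 7] / [3, 8] / [6];  Q = [1, 2, 8] / [3, 4] / [5, 6] / [7]
  Insert 5 (step 9): P = [1, 4, 5] / [2, 7, 9] / [3, 8] / [6];  Q = [1, 2, 8] / [3, 4, 9] / [5, 6] / [7]
Final shape: (3, 3, 2, 1).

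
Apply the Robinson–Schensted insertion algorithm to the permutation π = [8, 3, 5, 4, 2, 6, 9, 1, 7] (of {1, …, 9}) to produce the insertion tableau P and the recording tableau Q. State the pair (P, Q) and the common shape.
P = [1, 4, 6, 7] / [2, 9] / [3] / [5] / [8];  Q = [1, 3, 6, 7] / [2, 9] / [4] / [5] / [8];  common shape = (4, 2, 1, 1, 1)

Row-insert the values π_1, π_2, … into P one at a time, bumping the leftmost entry strictly greater than the inserted value down to the next row. The recording tableau Q records, in position (i, j), the step at which that cell was added to P.
  Insert 8 (step 1): P = [8];  Q = [1]
  Insert 3 (step 2): P = [3] / [8];  Q = [1] / [2]
  Insert 5 (step 3): P = [3, 5] / [8];  Q = [1, 3] / [2]
  Insert 4 (step 4): P = [3, 4] / [5] / [8];  Q = [1, 3] / [2] / [4]
  Insert 2 (step 5): P = [2, 4] / [3] / [5] / [8];  Q = [1, 3] / [2] / [4] / [5]
  Insert 6 (step 6): P = [2, 4, 6] / [3] / [5] / [8];  Q = [1, 3, 6] / [2] / [4] / [5]
  Insert 9 (step 7): P = [2, 4, 6, 9] / [3] / [5] / [8];  Q = [1, 3, 6, 7] / [2] / [4] / [5]
  Insert 1 (step 8): P = [1, 4, 6, 9] / [2] / [3] / [5] / [8];  Q = [1, 3, 6, 7] / [2] / [4] / [5] / [8]
  Insert 7 (step 9): P = [1, 4, 6, 7] / [2, 9] / [3] / [5] / [8];  Q = [1, 3, 6, 7] / [2, 9] / [4] / [5] / [8]
Final shape: (4, 2, 1, 1, 1).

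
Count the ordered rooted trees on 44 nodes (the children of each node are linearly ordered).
C_43 = 150853479205085351660700

These ordered rooted trees are counted by the Catalan number C_n = (1/(n + 1)) · C(2n, n). For n = 43: C_43 = (1/44) · C(86, 43) = 6637553085023755473070800/44 = 150853479205085351660700.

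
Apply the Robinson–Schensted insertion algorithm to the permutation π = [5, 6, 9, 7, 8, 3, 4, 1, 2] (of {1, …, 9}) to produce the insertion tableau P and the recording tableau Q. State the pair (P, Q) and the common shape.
P = [1, 2, 7, 8] / [3, 4] / [5, 6] / [9];  Q = [1, 2, 3, 5] / [4, 7] / [6, 9] / [8];  common shape = (4, 2, 2, 1)

Row-insert the values π_1, π_2, … into P one at a time, bumping the leftmost entry strictly greater than the inserted value down to the next row. The recording tableau Q records, in position (i, j), the step at which that cell was added to P.
  Insert 5 (step 1): P = [5];  Q = [1]
  Insert 6 (step 2): P = [5, 6];  Q = [1, 2]
  Insert 9 (step 3): P = [5, 6, 9];  Q = [1, 2, 3]
  Insert 7 (step 4): P = [5, 6, 7] / [9];  Q = [1, 2, 3] / [4]
  Insert 8 (step 5): P = [5, 6, 7, 8] / [9];  Q = [1, 2, 3, 5] / [4]
  Insert 3 (step 6): P = [3, 6, 7, 8] / [5] / [9];  Q = [1, 2, 3, 5] / [4] / [6]
  Insert 4 (step 7): P = [3, 4, 7, 8] / [5, 6] / [9];  Q = [1, 2, 3, 5] / [4, 7] / [6]
  Insert 1 (step 8): P = [1, 4, 7, 8] / [3, 6] / [5] / [9];  Q = [1, 2, 3, 5] / [4, 7] / [6] / [8]
  Insert 2 (step 9): P = [1, 2, 7, 8] / [3, 4] / [5, 6] / [9];  Q = [1, 2, 3, 5] / [4, 7] / [6, 9] / [8]
Final shape: (4, 2, 2, 1).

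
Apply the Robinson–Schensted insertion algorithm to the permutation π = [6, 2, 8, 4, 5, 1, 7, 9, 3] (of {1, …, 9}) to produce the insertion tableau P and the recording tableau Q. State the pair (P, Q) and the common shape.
P = [1, 3, 5, 7, 9] / [2, 4] / [6, 8];  Q = [1, 3, 5, 7, 8] / [2, 4] / [6, 9];  common shape = (5, 2, 2)

Row-insert the values π_1, π_2, … into P one at a time, bumping the leftmost entry strictly greater than the inserted value down to the next row. The recording tableau Q records, in position (i, j), the step at which that cell was added to P.
  Insert 6 (step 1): P = [6];  Q = [1]
  Insert 2 (step 2): P = [2] / [6];  Q = [1] / [2]
  Insert 8 (step 3): P = [2, 8] / [6];  Q = [1, 3] / [2]
  Insert 4 (step 4): P = [2, 4] / [6, 8];  Q = [1, 3] / [2, 4]
  Insert 5 (step 5): P = [2, 4, 5] / [6, 8];  Q = [1, 3, 5] / [2, 4]
  Insert 1 (step 6): P = [1, 4, 5] / [2, 8] / [6];  Q = [1, 3, 5] / [2, 4] / [6]
  Insert 7 (step 7): P = [1, 4, 5, 7] / [2, 8] / [6];  Q = [1, 3, 5, 7] / [2, 4] / [6]
  Insert 9 (step 8): P = [1, 4, 5, 7, 9] / [2, 8] / [6];  Q = [1, 3, 5, 7, 8] / [2, 4] / [6]
  Insert 3 (step 9): P = [1, 3, 5, 7, 9] / [2, 4] / [6, 8];  Q = [1, 3, 5, 7, 8] / [2, 4] / [6, 9]
Final shape: (5, 2, 2).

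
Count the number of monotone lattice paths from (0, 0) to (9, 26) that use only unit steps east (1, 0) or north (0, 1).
Number of paths = 70607460

A monotone lattice path from (0, 0) to (9, 26) consists of 9 east steps and 26 north steps in some order, so it is determined by which 9 of the 35 steps are east. The count is C(35, 9) = 70607460.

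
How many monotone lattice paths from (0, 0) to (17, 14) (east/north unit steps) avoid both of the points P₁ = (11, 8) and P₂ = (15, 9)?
Number of paths = 175823283

Inclusion–exclusion. Total paths: C(31, 17) = 265182525. Through P₁: C(19, 11)·C(12, 6) = 69837768. Through P₂: C(24, 15)·C(7, 2) = 27457584. Since P₁ is strictly southwest of P₂, a monotone path through both must visit P₁ then P₂; paths through both = C(19, 11)·C(5, 4)·C(7, 2) = 7936110. Avoid both = 265182525 − 69837768 − 27457584 + 7936110 = 175823283.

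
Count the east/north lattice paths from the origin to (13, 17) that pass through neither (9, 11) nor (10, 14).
Number of paths = 58699930

Inclusion–exclusion. Total paths: C(30, 13) = 119759850. Through P₁: C(20, 9)·C(10, 4) = 35271600. Through P₂: C(24, 10)·C(6, 3) = 39225120. Since P₁ is strictly southwest of P₂, a monotone path through both must visit P₁ then P₂; paths through both = C(20, 9)·C(4, 1)·C(6, 3) = 13436800. Avoid both = 119759850 − 35271600 − 39225120 + 13436800 = 58699930.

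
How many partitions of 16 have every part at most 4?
p(16, parts ≤ 4) = 64

Partitions of 16 with all parts ≤ 4: 4+4+4+4, 4+4+4+3+1, 4+4+4+2+2, 4+4+4+2+1+1, 4+4+4+1+1+1+1, 4+4+3+3+2, 4+4+3+3+1+1, 4+4+3+2+2+1, 4+4+3+2+1+1+1, 4+4+3+1+1+1+1+1, 4+4+2+2+2+2, 4+4+2+2+2+1+1, 4+4+2+2+1+1+1+1, 4+4+2+1+1+1+1+1+1, 4+4+1+1+1+1+1+1+1+1, 4+3+3+3+3, 4+3+3+3+2+1, 4+3+3+3+1+1+1, 4+3+3+2+2+2, 4+3+3+2+2+1+1, 4+3+3+2+1+1+1+1, 4+3+3+1+1+1+1+1+1, 4+3+2+2+2+2+1, 4+3+2+2+2+1+1+1, 4+3+2+2+1+1+1+1+1, 4+3+2+1+1+1+1+1+1+1, 4+3+1+1+1+1+1+1+1+1+1, 4+2+2+2+2+2+2, 4+2+2+2+2+2+1+1, 4+2+2+2+2+1+1+1+1, … (64 total). Count = 64.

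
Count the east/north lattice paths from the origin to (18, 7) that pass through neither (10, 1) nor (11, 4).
Number of paths = 289147

Inclusion–exclusion. Total paths: C(25, 18) = 480700. Through P₁: C(11, 10)·C(14, 8) = 33033. Through P₂: C(15, 11)·C(10, 7) = 163800. Since P₁ is strictly southwest of P₂, a monotone path through both must visit P₁ then P₂; paths through both = C(11, 10)·C(4, 1)·C(10, 7) = 5280. Avoid both = 480700 − 33033 − 163800 + 5280 = 289147.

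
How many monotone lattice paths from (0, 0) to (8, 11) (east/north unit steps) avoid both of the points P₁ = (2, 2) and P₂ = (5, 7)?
Number of paths = 29592

Inclusion–exclusion. Total paths: C(19, 8) = 75582. Through P₁: C(4, 2)·C(15, 6) = 30030. Through P₂: C(12, 5)·C(7, 3) = 27720. Since P₁ is strictly southwest of P₂, a monotone path through both must visit P₁ then P₂; paths through both = C(4, 2)·C(8, 3)·C(7, 3) = 11760. Avoid both = 75582 − 30030 − 27720 + 11760 = 29592.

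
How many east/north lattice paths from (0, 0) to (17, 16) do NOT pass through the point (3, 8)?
Number of paths = 1114041060

Total paths from (0, 0) to (17, 16): C(33, 17) = 1166803110. Paths through (3, 8): (paths (0, 0) → (3, 8)) × (paths (3, 8) → (17, 16)) = C(11, 3) · C(22, 14) = 165 · 319770 = 52762050. Avoidance count = 1166803110 − 52762050 = 1114041060.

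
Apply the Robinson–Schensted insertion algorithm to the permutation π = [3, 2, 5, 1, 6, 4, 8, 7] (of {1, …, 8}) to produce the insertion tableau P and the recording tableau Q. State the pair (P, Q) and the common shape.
P = [1, 4, 6, 7] / [2, 5, 8] / [3];  Q = [1, 3, 5, 7] / [2, 6, 8] / [4];  common shape = (4, 3, 1)

Row-insert the values π_1, π_2, … into P one at a time, bumping the leftmost entry strictly greater than the inserted value down to the next row. The recording tableau Q records, in position (i, j), the step at which that cell was added to P.
  Insert 3 (step 1): P = [3];  Q = [1]
  Insert 2 (step 2): P = [2] / [3];  Q = [1] / [2]
  Insert 5 (step 3): P = [2, 5] / [3];  Q = [1, 3] / [2]
  Insert 1 (step 4): P = [1, 5] / [2] / [3];  Q = [1, 3] / [2] / [4]
  Insert 6 (step 5): P = [1, 5, 6] / [2] / [3];  Q = [1, 3, 5] / [2] / [4]
  Insert 4 (step 6): P = [1, 4, 6] / [2, 5] / [3];  Q = [1, 3, 5] / [2, 6] / [4]
  Insert 8 (step 7): P = [1, 4, 6, 8] / [2, 5] / [3];  Q = [1, 3, 5, 7] / [2, 6] / [4]
  Insert 7 (step 8): P = [1, 4, 6, 7] / [2, 5, 8] / [3];  Q = [1, 3, 5, 7] / [2, 6, 8] / [4]
Final shape: (4, 3, 1).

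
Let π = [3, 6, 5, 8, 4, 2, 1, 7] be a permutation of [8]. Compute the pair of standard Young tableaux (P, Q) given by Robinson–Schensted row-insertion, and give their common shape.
P = [1, 4, 7] / [2, 8] / [3] / [5] / [6];  Q = [1, 2, 4] / [3, 8] / [5] / [6] / [7];  common shape = (3, 2, 1, 1, 1)

Row-insert the values π_1, π_2, … into P one at a time, bumping the leftmost entry strictly greater than the inserted value down to the next row. The recording tableau Q records, in position (i, j), the step at which that cell was added to P.
  Insert 3 (step 1): P = [3];  Q = [1]
  Insert 6 (step 2): P = [3, 6];  Q = [1, 2]
  Insert 5 (step 3): P = [3, 5] / [6];  Q = [1, 2] / [3]
  Insert 8 (step 4): P = [3, 5, 8] / [6];  Q = [1, 2, 4] / [3]
  Insert 4 (step 5): P = [3, 4, 8] / [5] / [6];  Q = [1, 2, 4] / [3] / [5]
  Insert 2 (step 6): P = [2, 4, 8] / [3] / [5] / [6];  Q = [1, 2, 4] / [3] / [5] / [6]
  Insert 1 (step 7): P = [1, 4, 8] / [2] / [3] / [5] / [6];  Q = [1, 2, 4] / [3] / [5] / [6] / [7]
  Insert 7 (step 8): P = [1, 4, 7] / [2, 8] / [3] / [5] / [6];  Q = [1, 2, 4] / [3, 8] / [5] / [6] / [7]
Final shape: (3, 2, 1, 1, 1).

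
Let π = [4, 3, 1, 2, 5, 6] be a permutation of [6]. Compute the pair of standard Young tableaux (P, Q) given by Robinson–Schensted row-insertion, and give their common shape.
P = [1, 2, 5, 6] / [3] / [4];  Q = [1, 4, 5, 6] / [2] / [3];  common shape = (4, 1, 1)

Row-insert the values π_1, π_2, … into P one at a time, bumping the leftmost entry strictly greater than the inserted value down to the next row. The recording tableau Q records, in position (i, j), the step at which that cell was added to P.
  Insert 4 (step 1): P = [4];  Q = [1]
  Insert 3 (step 2): P = [3] / [4];  Q = [1] / [2]
  Insert 1 (step 3): P = [1] / [3] / [4];  Q = [1] / [2] / [3]
  Insert 2 (step 4): P = [1, 2] / [3] / [4];  Q = [1, 4] / [2] / [3]
  Insert 5 (step 5): P = [1, 2, 5] / [3] / [4];  Q = [1, 4, 5] / [2] / [3]
  Insert 6 (step 6): P = [1, 2, 5, 6] / [3] / [4];  Q = [1, 4, 5, 6] / [2] / [3]
Final shape: (4, 1, 1).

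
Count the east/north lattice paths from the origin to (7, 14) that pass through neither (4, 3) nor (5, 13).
Number of paths = 78991

Inclusion–exclusion. Total paths: C(21, 7) = 116280. Through P₁: C(7, 4)·C(14, 3) = 12740. Through P₂: C(18, 5)·C(3, 2) = 25704. Since P₁ is strictly southwest of P₂, a monotone path through both must visit P₁ then P₂; paths through both = C(7, 4)·C(11, 1)·C(3, 2) = 1155. Avoid both = 116280 − 12740 − 25704 + 1155 = 78991.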